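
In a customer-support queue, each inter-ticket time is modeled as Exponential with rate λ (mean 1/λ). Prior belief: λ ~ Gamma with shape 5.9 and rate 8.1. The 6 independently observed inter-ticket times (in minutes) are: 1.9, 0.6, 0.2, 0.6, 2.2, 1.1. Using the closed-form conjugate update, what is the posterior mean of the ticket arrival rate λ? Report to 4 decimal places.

0.8095

With a Gamma(shape α, rate β) prior on the exponential rate λ, the posterior after n observations with total T = Σxᵢ is Gamma(α+n, β+T).
Sum of observations T = 6.6 minutes; n = 6.
Posterior: Gamma(5.9+6, 8.1+6.6) = Gamma(11.9, 14.7).
Posterior mean of λ = α/β = 11.9/14.7 = 0.8095.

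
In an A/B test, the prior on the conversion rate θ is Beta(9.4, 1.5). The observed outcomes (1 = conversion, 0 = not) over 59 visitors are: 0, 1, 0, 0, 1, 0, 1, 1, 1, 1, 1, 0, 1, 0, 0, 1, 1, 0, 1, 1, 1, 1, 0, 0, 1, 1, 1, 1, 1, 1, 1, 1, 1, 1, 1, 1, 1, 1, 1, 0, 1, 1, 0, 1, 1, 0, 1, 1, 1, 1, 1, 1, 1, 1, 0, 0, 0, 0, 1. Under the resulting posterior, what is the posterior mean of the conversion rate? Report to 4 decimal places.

0.7353

The Beta prior is conjugate to a Binomial/Bernoulli likelihood; the update adds successes to α and failures to β.
Posterior: Beta(α+k, β+n−k) = Beta(9.4+42, 1.5+17) = Beta(51.4, 18.5).
Posterior mean = α/(α+β) = 51.4/69.9 = 0.7353.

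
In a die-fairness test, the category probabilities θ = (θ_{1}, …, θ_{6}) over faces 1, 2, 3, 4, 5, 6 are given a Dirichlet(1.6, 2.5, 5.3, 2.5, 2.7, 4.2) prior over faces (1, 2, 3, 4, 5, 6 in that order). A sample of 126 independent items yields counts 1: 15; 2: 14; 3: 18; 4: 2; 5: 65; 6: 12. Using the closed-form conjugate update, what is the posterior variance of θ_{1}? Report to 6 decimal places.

0.000696

The Dirichlet prior is conjugate to the Multinomial likelihood: each posterior αⱼ = prior αⱼ + observed count nⱼ.
Posterior concentration: (16.6, 16.5, 23.3, 4.5, 67.7, 16.2), total = 144.8.
Var[θ_j] = α_j(Σα−α_j)/((Σα)²(Σα+1)) = 16.6·128.2/(144.8²·145.8) = 0.000696.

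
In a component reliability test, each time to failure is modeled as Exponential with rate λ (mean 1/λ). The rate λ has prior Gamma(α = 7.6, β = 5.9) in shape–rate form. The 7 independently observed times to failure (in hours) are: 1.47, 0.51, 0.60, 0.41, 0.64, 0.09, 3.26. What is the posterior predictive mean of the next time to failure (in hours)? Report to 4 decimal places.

0.9471

With a Gamma(shape α, rate β) prior on the exponential rate λ, the posterior after n observations with total T = Σxᵢ is Gamma(α+n, β+T).
Sum of observations T = 6.98 hours; n = 7.
Posterior: Gamma(7.6+7, 5.9+6.98) = Gamma(14.6, 12.88).
The predictive distribution for the next observation is Lomax; its mean is β/(α−1) = 12.88/13.6 = 0.9471.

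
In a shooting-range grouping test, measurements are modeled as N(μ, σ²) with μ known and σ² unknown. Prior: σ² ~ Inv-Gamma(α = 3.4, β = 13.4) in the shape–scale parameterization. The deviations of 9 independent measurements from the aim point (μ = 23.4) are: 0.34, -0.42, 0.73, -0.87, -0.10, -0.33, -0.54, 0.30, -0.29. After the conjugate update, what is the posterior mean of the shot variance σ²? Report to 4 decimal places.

With known mean μ and an Inverse-Gamma(α, β) prior on σ², the Normal likelihood is conjugate: posterior is Inv-Gamma(α + n/2, β + Σ(xᵢ−μ)²/2).
Σ(xᵢ−μ)² = (0.34)² + (-0.42)² + (0.73)² + (-0.87)² + (-0.10)² + (-0.33)² + (-0.54)² + (0.30)² + (-0.29)² = 2.1664.
Posterior: Inv-Gamma(3.4 + 9/2, 13.4 + 2.1664/2) = Inv-Gamma(7.90, 14.48320).
E[σ²|data] = β/(α−1) = 14.48320/6.90 = 2.0990.

2.0990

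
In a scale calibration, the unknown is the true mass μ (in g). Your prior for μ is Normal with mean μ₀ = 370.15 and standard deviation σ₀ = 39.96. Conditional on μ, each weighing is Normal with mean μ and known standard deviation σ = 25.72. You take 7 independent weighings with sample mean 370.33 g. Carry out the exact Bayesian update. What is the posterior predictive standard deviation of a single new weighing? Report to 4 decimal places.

27.3996

For Normal data with known variance σ², a Normal(μ₀, σ₀²) prior on μ is conjugate. Posterior precision = 1/σ₀² + n/σ²; posterior mean is the precision-weighted average of μ₀ and x̄.
σ₀² = 39.96² = 1596.8016, σ² = 25.72² = 661.5184; σ² + n·σ₀² = 661.5184 + 7·1596.8016 = 11839.1296.
Posterior precision = 1/σ₀² + n/σ² = 1/1596.8016 + 7/661.5184 = (σ² + n·σ₀²)/(σ₀²σ²) = 11839.1296/(1596.8016·661.5184); posterior variance σₙ² = σ₀²σ²/(σ² + n·σ₀²) = 1596.8016·661.5184/11839.1296 = 89.222238.
Predictive variance for one new observation = σₙ² + σ² = 1596.8016·661.5184/11839.1296 + 661.5184 = σ²·(σ₀² + 11839.1296)/11839.1296 = 661.5184·13435.9312/11839.1296 = 750.740638; SD = √(661.5184·13435.9312/11839.1296) = 27.3996.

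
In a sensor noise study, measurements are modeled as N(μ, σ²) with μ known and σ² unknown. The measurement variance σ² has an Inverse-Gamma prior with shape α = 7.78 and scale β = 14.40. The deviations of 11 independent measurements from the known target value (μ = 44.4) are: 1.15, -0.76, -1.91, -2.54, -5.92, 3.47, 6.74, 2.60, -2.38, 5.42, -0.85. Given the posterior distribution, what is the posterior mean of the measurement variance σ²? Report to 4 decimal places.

With known mean μ and an Inverse-Gamma(α, β) prior on σ², the Normal likelihood is conjugate: posterior is Inv-Gamma(α + n/2, β + Σ(xᵢ−μ)²/2).
Σ(xᵢ−μ)² = (1.15)² + (-0.76)² + (-1.91)² + (-2.54)² + (-5.92)² + (3.47)² + (6.74)² + (2.60)² + (-2.38)² + (5.42)² + (-0.85)² = 147.0380.
Posterior: Inv-Gamma(7.78 + 11/2, 14.40 + 147.0380/2) = Inv-Gamma(13.28, 87.91900).
E[σ²|data] = β/(α−1) = 87.91900/12.28 = 7.1595.

7.1595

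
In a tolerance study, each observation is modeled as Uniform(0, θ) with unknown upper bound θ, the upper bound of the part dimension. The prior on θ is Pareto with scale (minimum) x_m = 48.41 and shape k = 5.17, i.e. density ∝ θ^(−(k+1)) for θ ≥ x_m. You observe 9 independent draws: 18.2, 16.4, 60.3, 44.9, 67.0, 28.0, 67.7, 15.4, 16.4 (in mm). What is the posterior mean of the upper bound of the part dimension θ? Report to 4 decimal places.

A Pareto(scale x_m, shape k) prior on the upper bound θ of Uniform(0, θ) is conjugate: posterior is Pareto(max(x_m, max xᵢ), k + n).
Sample maximum = 67.7; prior scale x_m = 48.41 → posterior scale = max = 67.70.
Posterior shape = 5.17 + 9 = 14.17.
E[θ|data] = k·x_m/(k−1) = 14.17·67.70/13.17 = 72.8405.

72.8405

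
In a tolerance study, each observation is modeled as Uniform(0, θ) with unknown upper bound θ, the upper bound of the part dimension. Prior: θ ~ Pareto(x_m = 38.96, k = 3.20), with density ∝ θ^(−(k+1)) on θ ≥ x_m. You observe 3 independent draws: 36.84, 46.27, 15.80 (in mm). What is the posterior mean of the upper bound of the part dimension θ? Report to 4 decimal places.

55.1681

A Pareto(scale x_m, shape k) prior on the upper bound θ of Uniform(0, θ) is conjugate: posterior is Pareto(max(x_m, max xᵢ), k + n).
Sample maximum = 46.27; prior scale x_m = 38.96 → posterior scale = max = 46.27.
Posterior shape = 3.20 + 3 = 6.20.
E[θ|data] = k·x_m/(k−1) = 6.20·46.27/5.20 = 55.1681.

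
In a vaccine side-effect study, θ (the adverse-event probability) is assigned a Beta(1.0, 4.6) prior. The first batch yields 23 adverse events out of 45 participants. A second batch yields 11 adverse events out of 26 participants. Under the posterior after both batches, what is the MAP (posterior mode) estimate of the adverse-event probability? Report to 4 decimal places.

The Beta prior is conjugate to a Binomial/Bernoulli likelihood; the update adds successes to α and failures to β.
After batch 1: Beta(1.0+23, 4.6+22) = Beta(24.0, 26.6).
After batch 2: Beta(24.0+11, 26.6+15) = Beta(35.0, 41.6).
Mode of Beta(a,b) for a,b>1 is (a−1)/(a+b−2) = 34.0/74.6 = 0.4558.

0.4558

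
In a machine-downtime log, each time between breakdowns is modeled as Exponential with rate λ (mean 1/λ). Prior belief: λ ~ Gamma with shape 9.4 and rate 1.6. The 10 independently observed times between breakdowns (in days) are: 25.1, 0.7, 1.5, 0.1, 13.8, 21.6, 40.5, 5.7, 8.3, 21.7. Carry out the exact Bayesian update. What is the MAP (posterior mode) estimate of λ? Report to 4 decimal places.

With a Gamma(shape α, rate β) prior on the exponential rate λ, the posterior after n observations with total T = Σxᵢ is Gamma(α+n, β+T).
Sum of observations T = 139.0 days; n = 10.
Posterior: Gamma(9.4+10, 1.6+139.0) = Gamma(19.4, 140.6).
Mode = (α−1)/β = 0.1309.

0.1309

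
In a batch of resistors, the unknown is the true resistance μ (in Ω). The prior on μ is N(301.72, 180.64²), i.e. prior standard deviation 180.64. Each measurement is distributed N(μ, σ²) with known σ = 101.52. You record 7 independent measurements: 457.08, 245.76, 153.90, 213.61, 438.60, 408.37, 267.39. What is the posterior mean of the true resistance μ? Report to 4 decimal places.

311.6532

For Normal data with known variance σ², a Normal(μ₀, σ₀²) prior on μ is conjugate. Posterior precision = 1/σ₀² + n/σ²; posterior mean is the precision-weighted average of μ₀ and x̄.
Σxᵢ = 457.08 + 245.76 + 153.90 + 213.61 + 438.60 + 408.37 + 267.39 = 2184.71, so n·x̄ = 2184.71.
σ₀² = 180.64² = 32630.8096, σ² = 101.52² = 10306.3104; σ² + n·σ₀² = 10306.3104 + 7·32630.8096 = 238721.9776.
Posterior mean = (μ₀/σ₀² + n·x̄/σ²)/(1/σ₀² + n/σ²) = (σ²·μ₀ + σ₀²·n·x̄)/(σ² + n·σ₀²) = (10306.3104·301.72 + 32630.8096·2184.71)/238721.9776 = 74398476.015104/238721.9776 = 311.6532.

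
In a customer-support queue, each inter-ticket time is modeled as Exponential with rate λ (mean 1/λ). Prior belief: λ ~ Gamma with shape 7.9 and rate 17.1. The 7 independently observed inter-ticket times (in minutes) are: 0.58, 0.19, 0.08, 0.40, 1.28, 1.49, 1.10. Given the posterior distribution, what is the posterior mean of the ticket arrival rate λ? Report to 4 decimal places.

With a Gamma(shape α, rate β) prior on the exponential rate λ, the posterior after n observations with total T = Σxᵢ is Gamma(α+n, β+T).
Sum of observations T = 5.12 minutes; n = 7.
Posterior: Gamma(7.9+7, 17.1+5.12) = Gamma(14.9, 22.22).
Posterior mean of λ = α/β = 14.9/22.22 = 0.6706.

0.6706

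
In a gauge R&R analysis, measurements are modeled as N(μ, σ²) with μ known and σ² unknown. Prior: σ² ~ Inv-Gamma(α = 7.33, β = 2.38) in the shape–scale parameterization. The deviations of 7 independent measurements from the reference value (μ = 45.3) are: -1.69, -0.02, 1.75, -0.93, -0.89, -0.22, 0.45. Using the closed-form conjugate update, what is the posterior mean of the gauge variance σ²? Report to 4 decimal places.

With known mean μ and an Inverse-Gamma(α, β) prior on σ², the Normal likelihood is conjugate: posterior is Inv-Gamma(α + n/2, β + Σ(xᵢ−μ)²/2).
Σ(xᵢ−μ)² = (-1.69)² + (-0.02)² + (1.75)² + (-0.93)² + (-0.89)² + (-0.22)² + (0.45)² = 7.8269.
Posterior: Inv-Gamma(7.33 + 7/2, 2.38 + 7.8269/2) = Inv-Gamma(10.83, 6.29345).
E[σ²|data] = β/(α−1) = 6.29345/9.83 = 0.6402.

0.6402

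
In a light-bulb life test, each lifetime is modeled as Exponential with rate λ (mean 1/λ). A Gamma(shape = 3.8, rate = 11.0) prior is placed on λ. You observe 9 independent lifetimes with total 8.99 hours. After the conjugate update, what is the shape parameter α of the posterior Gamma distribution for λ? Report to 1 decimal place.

With a Gamma(shape α, rate β) prior on the exponential rate λ, the posterior after n observations with total T = Σxᵢ is Gamma(α+n, β+T).
Posterior: Gamma(3.8+9, 11.0+8.99) = Gamma(12.8, 19.99).
Posterior α = 12.8.

12.8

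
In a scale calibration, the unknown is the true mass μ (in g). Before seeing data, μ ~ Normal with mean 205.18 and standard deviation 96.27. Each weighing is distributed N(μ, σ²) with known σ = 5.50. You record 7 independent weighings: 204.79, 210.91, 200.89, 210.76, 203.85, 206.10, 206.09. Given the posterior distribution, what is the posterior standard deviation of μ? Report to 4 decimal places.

For Normal data with known variance σ², a Normal(μ₀, σ₀²) prior on μ is conjugate. Posterior precision = 1/σ₀² + n/σ²; posterior mean is the precision-weighted average of μ₀ and x̄.
σ₀² = 96.27² = 9267.9129, σ² = 5.50² = 30.25; σ² + n·σ₀² = 30.25 + 7·9267.9129 = 64905.6403.
Posterior precision = 1/σ₀² + n/σ² = 1/9267.9129 + 7/30.25 = (σ² + n·σ₀²)/(σ₀²σ²) = 64905.6403/(9267.9129·30.25); posterior variance σₙ² = σ₀²σ²/(σ² + n·σ₀²) = 9267.9129·30.25/64905.6403 = 4.319415.
Posterior SD = √σₙ² = √(9267.9129·30.25/64905.6403) = 2.0783.

2.0783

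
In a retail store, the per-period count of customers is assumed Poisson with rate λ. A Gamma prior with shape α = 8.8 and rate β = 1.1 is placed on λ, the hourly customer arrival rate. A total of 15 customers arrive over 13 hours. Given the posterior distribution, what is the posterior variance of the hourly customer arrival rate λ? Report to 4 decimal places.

With a Gamma(shape α, rate β) prior, the Poisson likelihood is conjugate: the posterior is Gamma(α + ΣXᵢ, β + n).
Posterior: Gamma(α+S, β+n) = Gamma(8.8+15, 1.1+13) = Gamma(23.8, 14.1).
Var = α/β² = 23.8/14.1² = 0.1197.

0.1197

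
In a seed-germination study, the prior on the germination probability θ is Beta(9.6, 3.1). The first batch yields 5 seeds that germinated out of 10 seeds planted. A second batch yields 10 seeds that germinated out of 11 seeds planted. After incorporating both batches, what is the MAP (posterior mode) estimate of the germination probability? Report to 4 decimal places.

0.7445

The Beta prior is conjugate to a Binomial/Bernoulli likelihood; the update adds successes to α and failures to β.
After batch 1: Beta(9.6+5, 3.1+5) = Beta(14.6, 8.1).
After batch 2: Beta(14.6+10, 8.1+1) = Beta(24.6, 9.1).
Mode of Beta(a,b) for a,b>1 is (a−1)/(a+b−2) = 23.6/31.7 = 0.7445.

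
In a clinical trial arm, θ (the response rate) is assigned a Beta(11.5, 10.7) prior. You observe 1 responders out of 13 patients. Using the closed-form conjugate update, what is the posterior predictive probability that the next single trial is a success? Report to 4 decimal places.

0.3551

The Beta prior is conjugate to a Binomial/Bernoulli likelihood; the update adds successes to α and failures to β.
Posterior: Beta(α+k, β+n−k) = Beta(11.5+1, 10.7+12) = Beta(12.5, 22.7).
For a single future Bernoulli trial, P(success | data) = α/(α+β) = 0.3551.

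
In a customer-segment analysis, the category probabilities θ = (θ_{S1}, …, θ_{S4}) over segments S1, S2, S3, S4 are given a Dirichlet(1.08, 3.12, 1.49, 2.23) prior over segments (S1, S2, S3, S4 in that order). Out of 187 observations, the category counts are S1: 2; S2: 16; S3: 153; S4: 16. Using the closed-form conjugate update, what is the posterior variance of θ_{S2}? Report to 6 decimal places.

The Dirichlet prior is conjugate to the Multinomial likelihood: each posterior αⱼ = prior αⱼ + observed count nⱼ.
Posterior concentration: (3.08, 19.12, 154.49, 18.23), total = 194.92.
Var[θ_j] = α_j(Σα−α_j)/((Σα)²(Σα+1)) = 19.12·175.80/(194.92²·195.92) = 0.000452.

0.000452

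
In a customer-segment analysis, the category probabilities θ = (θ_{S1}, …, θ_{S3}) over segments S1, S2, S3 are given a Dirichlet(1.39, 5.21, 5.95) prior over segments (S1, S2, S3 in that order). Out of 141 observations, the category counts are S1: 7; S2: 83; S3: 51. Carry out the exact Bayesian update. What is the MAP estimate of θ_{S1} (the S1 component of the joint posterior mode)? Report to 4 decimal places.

0.0491

The Dirichlet prior is conjugate to the Multinomial likelihood: each posterior αⱼ = prior αⱼ + observed count nⱼ.
Posterior concentration: (8.39, 88.21, 56.95), total = 153.55.
Joint mode component: (α_{S1}−1)/(Σα−K) = 7.39/150.55 = 0.0491.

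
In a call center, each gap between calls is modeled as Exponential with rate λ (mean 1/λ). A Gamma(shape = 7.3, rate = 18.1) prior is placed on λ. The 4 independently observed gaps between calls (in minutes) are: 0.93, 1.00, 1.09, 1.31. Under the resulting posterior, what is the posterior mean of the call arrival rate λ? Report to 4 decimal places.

0.5038

With a Gamma(shape α, rate β) prior on the exponential rate λ, the posterior after n observations with total T = Σxᵢ is Gamma(α+n, β+T).
Sum of observations T = 4.33 minutes; n = 4.
Posterior: Gamma(7.3+4, 18.1+4.33) = Gamma(11.3, 22.43).
Posterior mean of λ = α/β = 11.3/22.43 = 0.5038.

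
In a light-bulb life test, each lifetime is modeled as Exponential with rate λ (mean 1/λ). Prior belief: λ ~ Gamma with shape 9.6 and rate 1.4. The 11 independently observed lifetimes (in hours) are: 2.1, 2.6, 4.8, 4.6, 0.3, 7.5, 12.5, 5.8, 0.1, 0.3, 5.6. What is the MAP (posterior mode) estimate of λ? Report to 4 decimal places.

0.4118

With a Gamma(shape α, rate β) prior on the exponential rate λ, the posterior after n observations with total T = Σxᵢ is Gamma(α+n, β+T).
Sum of observations T = 46.2 hours; n = 11.
Posterior: Gamma(9.6+11, 1.4+46.2) = Gamma(20.6, 47.6).
Mode = (α−1)/β = 0.4118.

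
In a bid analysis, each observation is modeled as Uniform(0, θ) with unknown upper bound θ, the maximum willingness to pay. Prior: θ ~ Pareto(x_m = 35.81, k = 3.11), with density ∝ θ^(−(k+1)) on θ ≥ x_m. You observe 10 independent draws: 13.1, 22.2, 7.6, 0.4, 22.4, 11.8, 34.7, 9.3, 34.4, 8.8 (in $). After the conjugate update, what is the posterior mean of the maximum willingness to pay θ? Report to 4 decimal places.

38.7671

A Pareto(scale x_m, shape k) prior on the upper bound θ of Uniform(0, θ) is conjugate: posterior is Pareto(max(x_m, max xᵢ), k + n).
Sample maximum = 34.7; prior scale x_m = 35.81 → posterior scale = max = 35.81.
Posterior shape = 3.11 + 10 = 13.11.
E[θ|data] = k·x_m/(k−1) = 13.11·35.81/12.11 = 38.7671.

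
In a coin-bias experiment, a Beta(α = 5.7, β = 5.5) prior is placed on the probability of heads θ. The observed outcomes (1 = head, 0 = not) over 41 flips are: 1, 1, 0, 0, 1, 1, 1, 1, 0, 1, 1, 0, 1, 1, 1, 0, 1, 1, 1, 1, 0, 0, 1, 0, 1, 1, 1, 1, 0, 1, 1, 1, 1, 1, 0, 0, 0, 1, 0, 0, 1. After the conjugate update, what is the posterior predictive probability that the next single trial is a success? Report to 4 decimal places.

The Beta prior is conjugate to a Binomial/Bernoulli likelihood; the update adds successes to α and failures to β.
Posterior: Beta(α+k, β+n−k) = Beta(5.7+27, 5.5+14) = Beta(32.7, 19.5).
For a single future Bernoulli trial, P(success | data) = α/(α+β) = 0.6264.

0.6264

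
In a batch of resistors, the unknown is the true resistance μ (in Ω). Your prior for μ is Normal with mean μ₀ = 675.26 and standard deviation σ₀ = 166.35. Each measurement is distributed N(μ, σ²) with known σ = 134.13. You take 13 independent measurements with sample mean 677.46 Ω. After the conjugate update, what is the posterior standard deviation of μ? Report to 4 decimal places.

For Normal data with known variance σ², a Normal(μ₀, σ₀²) prior on μ is conjugate. Posterior precision = 1/σ₀² + n/σ²; posterior mean is the precision-weighted average of μ₀ and x̄.
σ₀² = 166.35² = 27672.3225, σ² = 134.13² = 17990.8569; σ² + n·σ₀² = 17990.8569 + 13·27672.3225 = 377731.0494.
Posterior precision = 1/σ₀² + n/σ² = 1/27672.3225 + 13/17990.8569 = (σ² + n·σ₀²)/(σ₀²σ²) = 377731.0494/(27672.3225·17990.8569); posterior variance σₙ² = σ₀²σ²/(σ² + n·σ₀²) = 27672.3225·17990.8569/377731.0494 = 1317.998070.
Posterior SD = √σₙ² = √(27672.3225·17990.8569/377731.0494) = 36.3042.

36.3042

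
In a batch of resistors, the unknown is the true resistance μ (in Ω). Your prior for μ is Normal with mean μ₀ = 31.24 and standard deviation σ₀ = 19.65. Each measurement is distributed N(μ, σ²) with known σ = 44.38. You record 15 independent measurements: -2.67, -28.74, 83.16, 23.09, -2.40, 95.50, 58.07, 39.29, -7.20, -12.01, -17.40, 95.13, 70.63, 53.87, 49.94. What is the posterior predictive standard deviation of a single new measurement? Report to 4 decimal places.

45.4705

For Normal data with known variance σ², a Normal(μ₀, σ₀²) prior on μ is conjugate. Posterior precision = 1/σ₀² + n/σ²; posterior mean is the precision-weighted average of μ₀ and x̄.
σ₀² = 19.65² = 386.1225, σ² = 44.38² = 1969.5844; σ² + n·σ₀² = 1969.5844 + 15·386.1225 = 7761.4219.
Posterior precision = 1/σ₀² + n/σ² = 1/386.1225 + 15/1969.5844 = (σ² + n·σ₀²)/(σ₀²σ²) = 7761.4219/(386.1225·1969.5844); posterior variance σₙ² = σ₀²σ²/(σ² + n·σ₀²) = 386.1225·1969.5844/7761.4219 = 97.984733.
Predictive variance for one new observation = σₙ² + σ² = 386.1225·1969.5844/7761.4219 + 1969.5844 = σ²·(σ₀² + 7761.4219)/7761.4219 = 1969.5844·8147.5444/7761.4219 = 2067.569133; SD = √(1969.5844·8147.5444/7761.4219) = 45.4705.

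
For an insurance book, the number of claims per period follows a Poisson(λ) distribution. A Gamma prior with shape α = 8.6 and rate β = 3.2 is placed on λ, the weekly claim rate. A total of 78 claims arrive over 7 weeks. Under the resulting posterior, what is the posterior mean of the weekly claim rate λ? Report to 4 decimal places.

With a Gamma(shape α, rate β) prior, the Poisson likelihood is conjugate: the posterior is Gamma(α + ΣXᵢ, β + n).
Posterior: Gamma(α+S, β+n) = Gamma(8.6+78, 3.2+7) = Gamma(86.6, 10.2).
Posterior mean = α/β = 86.6/10.2 = 8.4902.

8.4902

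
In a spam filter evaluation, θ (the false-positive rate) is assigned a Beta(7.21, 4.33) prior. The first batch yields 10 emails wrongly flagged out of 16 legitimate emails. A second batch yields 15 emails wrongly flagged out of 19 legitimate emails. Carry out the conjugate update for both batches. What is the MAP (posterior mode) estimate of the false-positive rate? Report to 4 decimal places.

The Beta prior is conjugate to a Binomial/Bernoulli likelihood; the update adds successes to α and failures to β.
After batch 1: Beta(7.21+10, 4.33+6) = Beta(17.21, 10.33).
After batch 2: Beta(17.21+15, 10.33+4) = Beta(32.21, 14.33).
Mode of Beta(a,b) for a,b>1 is (a−1)/(a+b−2) = 31.21/44.54 = 0.7007.

0.7007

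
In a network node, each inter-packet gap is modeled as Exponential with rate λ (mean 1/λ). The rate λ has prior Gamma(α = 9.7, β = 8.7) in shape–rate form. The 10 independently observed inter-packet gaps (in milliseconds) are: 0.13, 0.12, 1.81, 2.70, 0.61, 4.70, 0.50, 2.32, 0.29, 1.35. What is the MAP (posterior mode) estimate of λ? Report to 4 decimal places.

With a Gamma(shape α, rate β) prior on the exponential rate λ, the posterior after n observations with total T = Σxᵢ is Gamma(α+n, β+T).
Sum of observations T = 14.53 milliseconds; n = 10.
Posterior: Gamma(9.7+10, 8.7+14.53) = Gamma(19.7, 23.23).
Mode = (α−1)/β = 0.8050.

0.8050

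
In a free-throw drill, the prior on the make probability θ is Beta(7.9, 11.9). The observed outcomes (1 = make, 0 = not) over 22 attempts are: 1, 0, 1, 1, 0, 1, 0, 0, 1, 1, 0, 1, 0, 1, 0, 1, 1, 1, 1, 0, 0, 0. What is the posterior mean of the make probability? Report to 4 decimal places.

0.4761

The Beta prior is conjugate to a Binomial/Bernoulli likelihood; the update adds successes to α and failures to β.
Posterior: Beta(α+k, β+n−k) = Beta(7.9+12, 11.9+10) = Beta(19.9, 21.9).
Posterior mean = α/(α+β) = 19.9/41.8 = 0.4761.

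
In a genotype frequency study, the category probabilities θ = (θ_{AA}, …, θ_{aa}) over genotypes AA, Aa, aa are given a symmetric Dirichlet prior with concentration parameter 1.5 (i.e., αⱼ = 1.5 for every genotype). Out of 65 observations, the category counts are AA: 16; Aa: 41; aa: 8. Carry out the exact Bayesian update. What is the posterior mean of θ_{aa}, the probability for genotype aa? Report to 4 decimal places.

0.1367

The Dirichlet prior is conjugate to the Multinomial likelihood: each posterior αⱼ = prior αⱼ + observed count nⱼ.
Posterior concentration: (17.5, 42.5, 9.5), total = 69.5.
E[θ_{aa}|data] = α_{aa}/Σα = 9.5/69.5 = 0.1367.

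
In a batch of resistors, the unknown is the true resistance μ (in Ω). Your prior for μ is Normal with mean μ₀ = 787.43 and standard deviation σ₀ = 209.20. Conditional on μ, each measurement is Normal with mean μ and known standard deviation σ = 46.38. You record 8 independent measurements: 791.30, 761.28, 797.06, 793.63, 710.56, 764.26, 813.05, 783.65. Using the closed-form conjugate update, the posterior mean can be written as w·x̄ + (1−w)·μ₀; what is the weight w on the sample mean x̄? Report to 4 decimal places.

0.9939

For Normal data with known variance σ², a Normal(μ₀, σ₀²) prior on μ is conjugate. Posterior precision = 1/σ₀² + n/σ²; posterior mean is the precision-weighted average of μ₀ and x̄.
σ₀² = 209.20² = 43764.64, σ² = 46.38² = 2151.1044. Prior precision 1/σ₀² = 1/43764.64; data precision n/σ² = 8/2151.1044.
w = (n/σ²)/(1/σ₀² + n/σ²) = n·σ₀²/(σ² + n·σ₀²) = 8·43764.64/(2151.1044 + 8·43764.64) = 350117.12/352268.2244 = 0.9939.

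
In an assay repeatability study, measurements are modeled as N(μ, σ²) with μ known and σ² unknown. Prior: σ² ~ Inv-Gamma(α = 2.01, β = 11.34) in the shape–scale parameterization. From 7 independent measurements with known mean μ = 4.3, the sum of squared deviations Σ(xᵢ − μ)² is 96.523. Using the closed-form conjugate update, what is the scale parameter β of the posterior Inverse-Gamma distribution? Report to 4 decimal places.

59.6015

With known mean μ and an Inverse-Gamma(α, β) prior on σ², the Normal likelihood is conjugate: posterior is Inv-Gamma(α + n/2, β + Σ(xᵢ−μ)²/2).
Posterior: Inv-Gamma(2.01 + 7/2, 11.34 + 96.523/2) = Inv-Gamma(5.51, 59.6015).
Posterior β = 59.6015.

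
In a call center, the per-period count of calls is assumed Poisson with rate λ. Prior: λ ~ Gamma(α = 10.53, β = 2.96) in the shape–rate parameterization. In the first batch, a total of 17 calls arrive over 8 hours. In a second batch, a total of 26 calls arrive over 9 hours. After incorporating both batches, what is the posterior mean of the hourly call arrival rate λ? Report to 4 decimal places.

2.6819

With a Gamma(shape α, rate β) prior, the Poisson likelihood is conjugate: the posterior is Gamma(α + ΣXᵢ, β + n).
After batch 1: Gamma(α+S, β+n) = Gamma(10.53+17, 2.96+8) = Gamma(27.53, 10.96).
After batch 2: Gamma(α+S, β+n) = Gamma(27.53+26, 10.96+9) = Gamma(53.53, 19.96).
Posterior mean = α/β = 53.53/19.96 = 2.6819.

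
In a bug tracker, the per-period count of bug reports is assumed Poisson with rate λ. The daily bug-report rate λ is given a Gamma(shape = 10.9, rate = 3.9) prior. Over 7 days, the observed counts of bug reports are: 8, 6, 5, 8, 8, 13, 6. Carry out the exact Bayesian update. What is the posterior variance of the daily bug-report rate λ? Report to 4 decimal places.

With a Gamma(shape α, rate β) prior, the Poisson likelihood is conjugate: the posterior is Gamma(α + ΣXᵢ, β + n).
Sum of counts S = 54 over n = 7 days.
Posterior: Gamma(α+S, β+n) = Gamma(10.9+54, 3.9+7) = Gamma(64.9, 10.9).
Var = α/β² = 64.9/10.9² = 0.5463.

0.5463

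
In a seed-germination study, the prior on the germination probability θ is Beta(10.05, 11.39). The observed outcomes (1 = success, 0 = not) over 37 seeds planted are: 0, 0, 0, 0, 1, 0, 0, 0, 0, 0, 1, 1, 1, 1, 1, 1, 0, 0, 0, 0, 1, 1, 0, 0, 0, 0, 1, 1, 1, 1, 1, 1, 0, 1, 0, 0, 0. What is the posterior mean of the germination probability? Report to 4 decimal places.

The Beta prior is conjugate to a Binomial/Bernoulli likelihood; the update adds successes to α and failures to β.
Posterior: Beta(α+k, β+n−k) = Beta(10.05+16, 11.39+21) = Beta(26.05, 32.39).
Posterior mean = α/(α+β) = 26.05/58.44 = 0.4458.

0.4458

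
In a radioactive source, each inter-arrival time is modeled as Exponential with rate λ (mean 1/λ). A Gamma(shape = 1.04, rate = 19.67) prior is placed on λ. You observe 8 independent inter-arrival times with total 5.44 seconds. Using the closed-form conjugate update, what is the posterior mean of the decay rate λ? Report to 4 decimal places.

With a Gamma(shape α, rate β) prior on the exponential rate λ, the posterior after n observations with total T = Σxᵢ is Gamma(α+n, β+T).
Posterior: Gamma(1.04+8, 19.67+5.44) = Gamma(9.04, 25.11).
Posterior mean of λ = α/β = 9.04/25.11 = 0.3600.

0.3600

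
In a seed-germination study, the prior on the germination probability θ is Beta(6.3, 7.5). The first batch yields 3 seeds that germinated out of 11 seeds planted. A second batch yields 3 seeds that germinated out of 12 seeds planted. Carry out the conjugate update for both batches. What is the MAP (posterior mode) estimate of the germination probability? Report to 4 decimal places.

The Beta prior is conjugate to a Binomial/Bernoulli likelihood; the update adds successes to α and failures to β.
After batch 1: Beta(6.3+3, 7.5+8) = Beta(9.3, 15.5).
After batch 2: Beta(9.3+3, 15.5+9) = Beta(12.3, 24.5).
Mode of Beta(a,b) for a,b>1 is (a−1)/(a+b−2) = 11.3/34.8 = 0.3247.

0.3247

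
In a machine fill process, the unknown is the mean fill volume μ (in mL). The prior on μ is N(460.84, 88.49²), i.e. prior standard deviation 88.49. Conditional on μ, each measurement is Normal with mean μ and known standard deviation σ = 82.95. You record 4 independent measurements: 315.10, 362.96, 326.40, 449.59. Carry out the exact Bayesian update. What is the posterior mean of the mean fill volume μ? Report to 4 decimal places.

381.0422

For Normal data with known variance σ², a Normal(μ₀, σ₀²) prior on μ is conjugate. Posterior precision = 1/σ₀² + n/σ²; posterior mean is the precision-weighted average of μ₀ and x̄.
Σxᵢ = 315.10 + 362.96 + 326.40 + 449.59 = 1454.05, so n·x̄ = 1454.05.
σ₀² = 88.49² = 7830.4801, σ² = 82.95² = 6880.7025; σ² + n·σ₀² = 6880.7025 + 4·7830.4801 = 38202.6229.
Posterior mean = (μ₀/σ₀² + n·x̄/σ²)/(1/σ₀² + n/σ²) = (σ²·μ₀ + σ₀²·n·x̄)/(σ² + n·σ₀²) = (6880.7025·460.84 + 7830.4801·1454.05)/38202.6229 = 14556812.529505/38202.6229 = 381.0422.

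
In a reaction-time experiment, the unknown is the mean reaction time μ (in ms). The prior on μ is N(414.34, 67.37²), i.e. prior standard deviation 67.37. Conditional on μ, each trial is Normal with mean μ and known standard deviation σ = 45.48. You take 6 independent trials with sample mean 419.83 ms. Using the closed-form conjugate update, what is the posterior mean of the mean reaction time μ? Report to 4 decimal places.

419.4424

For Normal data with known variance σ², a Normal(μ₀, σ₀²) prior on μ is conjugate. Posterior precision = 1/σ₀² + n/σ²; posterior mean is the precision-weighted average of μ₀ and x̄.
n·x̄ = 6·419.83 = 2518.98.
σ₀² = 67.37² = 4538.7169, σ² = 45.48² = 2068.4304; σ² + n·σ₀² = 2068.4304 + 6·4538.7169 = 29300.7318.
Posterior mean = (μ₀/σ₀² + n·x̄/σ²)/(1/σ₀² + n/σ²) = (σ²·μ₀ + σ₀²·n·x̄)/(σ² + n·σ₀²) = (2068.4304·414.34 + 4538.7169·2518.98)/29300.7318 = 12289970.548698/29300.7318 = 419.4424.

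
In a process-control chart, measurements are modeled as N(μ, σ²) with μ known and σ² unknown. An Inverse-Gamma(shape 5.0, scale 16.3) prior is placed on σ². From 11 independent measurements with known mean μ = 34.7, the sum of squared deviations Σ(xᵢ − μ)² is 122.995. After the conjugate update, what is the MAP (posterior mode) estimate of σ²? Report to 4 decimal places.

With known mean μ and an Inverse-Gamma(α, β) prior on σ², the Normal likelihood is conjugate: posterior is Inv-Gamma(α + n/2, β + Σ(xᵢ−μ)²/2).
Posterior: Inv-Gamma(5.0 + 11/2, 16.3 + 122.995/2) = Inv-Gamma(10.50, 77.7975).
Mode = β/(α+1) = 77.7975/11.50 = 6.7650.

6.7650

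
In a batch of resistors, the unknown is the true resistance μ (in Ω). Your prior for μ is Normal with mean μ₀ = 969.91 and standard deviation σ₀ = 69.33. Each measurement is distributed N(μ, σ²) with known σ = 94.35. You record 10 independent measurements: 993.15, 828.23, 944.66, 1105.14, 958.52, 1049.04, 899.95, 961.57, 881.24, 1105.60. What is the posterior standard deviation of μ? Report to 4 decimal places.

For Normal data with known variance σ², a Normal(μ₀, σ₀²) prior on μ is conjugate. Posterior precision = 1/σ₀² + n/σ²; posterior mean is the precision-weighted average of μ₀ and x̄.
σ₀² = 69.33² = 4806.6489, σ² = 94.35² = 8901.9225; σ² + n·σ₀² = 8901.9225 + 10·4806.6489 = 56968.4115.
Posterior precision = 1/σ₀² + n/σ² = 1/4806.6489 + 10/8901.9225 = (σ² + n·σ₀²)/(σ₀²σ²) = 56968.4115/(4806.6489·8901.9225); posterior variance σₙ² = σ₀²σ²/(σ² + n·σ₀²) = 4806.6489·8901.9225/56968.4115 = 751.090207.
Posterior SD = √σₙ² = √(4806.6489·8901.9225/56968.4115) = 27.4060.

27.4060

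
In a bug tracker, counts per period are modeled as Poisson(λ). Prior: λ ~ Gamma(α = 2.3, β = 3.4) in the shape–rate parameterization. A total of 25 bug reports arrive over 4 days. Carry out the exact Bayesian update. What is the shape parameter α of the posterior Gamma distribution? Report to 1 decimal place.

27.3

With a Gamma(shape α, rate β) prior, the Poisson likelihood is conjugate: the posterior is Gamma(α + ΣXᵢ, β + n).
Posterior: Gamma(α+S, β+n) = Gamma(2.3+25, 3.4+4) = Gamma(27.3, 7.4).
Posterior α = 27.3.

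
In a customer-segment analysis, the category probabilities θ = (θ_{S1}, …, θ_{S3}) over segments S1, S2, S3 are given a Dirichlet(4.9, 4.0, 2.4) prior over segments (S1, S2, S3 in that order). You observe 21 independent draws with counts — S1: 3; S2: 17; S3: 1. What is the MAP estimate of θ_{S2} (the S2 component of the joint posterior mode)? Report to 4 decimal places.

0.6826

The Dirichlet prior is conjugate to the Multinomial likelihood: each posterior αⱼ = prior αⱼ + observed count nⱼ.
Posterior concentration: (7.9, 21.0, 3.4), total = 32.3.
Joint mode component: (α_{S2}−1)/(Σα−K) = 20.0/29.3 = 0.6826.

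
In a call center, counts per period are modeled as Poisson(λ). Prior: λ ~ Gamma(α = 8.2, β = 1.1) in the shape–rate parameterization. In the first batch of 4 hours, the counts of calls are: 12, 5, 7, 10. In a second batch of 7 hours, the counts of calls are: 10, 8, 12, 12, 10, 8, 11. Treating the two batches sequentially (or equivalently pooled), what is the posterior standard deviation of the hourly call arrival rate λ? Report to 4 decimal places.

0.8793

With a Gamma(shape α, rate β) prior, the Poisson likelihood is conjugate: the posterior is Gamma(α + ΣXᵢ, β + n).
Batch 1: sum of counts S = 34 over n = 4 hours.
After batch 1: Gamma(α+S, β+n) = Gamma(8.2+34, 1.1+4) = Gamma(42.2, 5.1).
Batch 2: sum of counts S = 71 over n = 7 hours.
After batch 2: Gamma(α+S, β+n) = Gamma(42.2+71, 5.1+7) = Gamma(113.2, 12.1).
SD = √α/β = √113.2/12.1 = 0.8793.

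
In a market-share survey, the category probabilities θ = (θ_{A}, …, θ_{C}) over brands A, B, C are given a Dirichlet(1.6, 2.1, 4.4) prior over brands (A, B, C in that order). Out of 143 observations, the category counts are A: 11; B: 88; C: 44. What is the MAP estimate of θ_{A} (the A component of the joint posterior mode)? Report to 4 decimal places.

0.0783

The Dirichlet prior is conjugate to the Multinomial likelihood: each posterior αⱼ = prior αⱼ + observed count nⱼ.
Posterior concentration: (12.6, 90.1, 48.4), total = 151.1.
Joint mode component: (α_{A}−1)/(Σα−K) = 11.6/148.1 = 0.0783.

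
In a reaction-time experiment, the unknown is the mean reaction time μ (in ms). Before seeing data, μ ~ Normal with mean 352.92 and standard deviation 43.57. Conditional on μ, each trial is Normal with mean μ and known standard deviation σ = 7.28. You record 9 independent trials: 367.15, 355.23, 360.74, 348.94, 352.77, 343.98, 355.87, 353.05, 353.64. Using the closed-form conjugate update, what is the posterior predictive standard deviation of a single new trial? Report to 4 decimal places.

7.6726

For Normal data with known variance σ², a Normal(μ₀, σ₀²) prior on μ is conjugate. Posterior precision = 1/σ₀² + n/σ²; posterior mean is the precision-weighted average of μ₀ and x̄.
σ₀² = 43.57² = 1898.3449, σ² = 7.28² = 52.9984; σ² + n·σ₀² = 52.9984 + 9·1898.3449 = 17138.1025.
Posterior precision = 1/σ₀² + n/σ² = 1/1898.3449 + 9/52.9984 = (σ² + n·σ₀²)/(σ₀²σ²) = 17138.1025/(1898.3449·52.9984); posterior variance σₙ² = σ₀²σ²/(σ² + n·σ₀²) = 1898.3449·52.9984/17138.1025 = 5.870501.
Predictive variance for one new observation = σₙ² + σ² = 1898.3449·52.9984/17138.1025 + 52.9984 = σ²·(σ₀² + 17138.1025)/17138.1025 = 52.9984·19036.4474/17138.1025 = 58.868901; SD = √(52.9984·19036.4474/17138.1025) = 7.6726.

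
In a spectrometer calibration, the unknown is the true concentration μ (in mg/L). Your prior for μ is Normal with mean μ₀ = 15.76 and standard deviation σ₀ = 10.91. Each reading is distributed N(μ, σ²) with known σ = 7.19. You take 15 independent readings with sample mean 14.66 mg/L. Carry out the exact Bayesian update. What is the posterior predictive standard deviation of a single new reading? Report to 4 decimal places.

For Normal data with known variance σ², a Normal(μ₀, σ₀²) prior on μ is conjugate. Posterior precision = 1/σ₀² + n/σ²; posterior mean is the precision-weighted average of μ₀ and x̄.
σ₀² = 10.91² = 119.0281, σ² = 7.19² = 51.6961; σ² + n·σ₀² = 51.6961 + 15·119.0281 = 1837.1176.
Posterior precision = 1/σ₀² + n/σ² = 1/119.0281 + 15/51.6961 = (σ² + n·σ₀²)/(σ₀²σ²) = 1837.1176/(119.0281·51.6961); posterior variance σₙ² = σ₀²σ²/(σ² + n·σ₀²) = 119.0281·51.6961/1837.1176 = 3.349426.
Predictive variance for one new observation = σₙ² + σ² = 119.0281·51.6961/1837.1176 + 51.6961 = σ²·(σ₀² + 1837.1176)/1837.1176 = 51.6961·1956.1457/1837.1176 = 55.045526; SD = √(51.6961·1956.1457/1837.1176) = 7.4193.

7.4193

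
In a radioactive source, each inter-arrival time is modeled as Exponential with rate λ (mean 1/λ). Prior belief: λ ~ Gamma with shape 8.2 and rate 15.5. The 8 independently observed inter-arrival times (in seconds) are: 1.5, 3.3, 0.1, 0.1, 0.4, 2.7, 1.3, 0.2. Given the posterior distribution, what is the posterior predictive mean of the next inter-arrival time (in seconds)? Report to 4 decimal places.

With a Gamma(shape α, rate β) prior on the exponential rate λ, the posterior after n observations with total T = Σxᵢ is Gamma(α+n, β+T).
Sum of observations T = 9.6 seconds; n = 8.
Posterior: Gamma(8.2+8, 15.5+9.6) = Gamma(16.2, 25.1).
The predictive distribution for the next observation is Lomax; its mean is β/(α−1) = 25.1/15.2 = 1.6513.

1.6513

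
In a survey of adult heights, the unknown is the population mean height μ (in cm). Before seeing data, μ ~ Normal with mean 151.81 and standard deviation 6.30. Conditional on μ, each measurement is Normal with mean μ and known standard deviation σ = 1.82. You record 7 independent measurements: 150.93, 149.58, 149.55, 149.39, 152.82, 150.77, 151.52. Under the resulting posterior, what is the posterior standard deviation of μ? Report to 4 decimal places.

For Normal data with known variance σ², a Normal(μ₀, σ₀²) prior on μ is conjugate. Posterior precision = 1/σ₀² + n/σ²; posterior mean is the precision-weighted average of μ₀ and x̄.
σ₀² = 6.30² = 39.69, σ² = 1.82² = 3.3124; σ² + n·σ₀² = 3.3124 + 7·39.69 = 281.1424.
Posterior precision = 1/σ₀² + n/σ² = 1/39.69 + 7/3.3124 = (σ² + n·σ₀²)/(σ₀²σ²) = 281.1424/(39.69·3.3124); posterior variance σₙ² = σ₀²σ²/(σ² + n·σ₀²) = 39.69·3.3124/281.1424 = 0.467625.
Posterior SD = √σₙ² = √(39.69·3.3124/281.1424) = 0.6838.

0.6838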